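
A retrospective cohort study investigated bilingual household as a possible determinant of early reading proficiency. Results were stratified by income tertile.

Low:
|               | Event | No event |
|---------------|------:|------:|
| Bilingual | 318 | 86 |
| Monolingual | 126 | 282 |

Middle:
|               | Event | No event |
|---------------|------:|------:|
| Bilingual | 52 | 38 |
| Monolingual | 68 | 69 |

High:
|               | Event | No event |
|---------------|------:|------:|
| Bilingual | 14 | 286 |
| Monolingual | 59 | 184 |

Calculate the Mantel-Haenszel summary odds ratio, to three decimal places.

2.347

OR_MH = Σ(aᵢdᵢ/nᵢ) / Σ(bᵢcᵢ/nᵢ), where nᵢ is the stratum total.
Stratum 1 (Low): n = 812; a·d/n = 318·282/812 = 110.4384; b·c/n = 86·126/812 = 13.3448
Stratum 2 (Middle): n = 227; a·d/n = 52·69/227 = 15.8062; b·c/n = 38·68/227 = 11.3833
Stratum 3 (High): n = 543; a·d/n = 14·184/543 = 4.7440; b·c/n = 286·59/543 = 31.0755
OR_MH = (110.4384 + 15.8062 + 4.7440) / (13.3448 + 11.3833 + 31.0755) = 130.9886 / 55.8036 = 2.34731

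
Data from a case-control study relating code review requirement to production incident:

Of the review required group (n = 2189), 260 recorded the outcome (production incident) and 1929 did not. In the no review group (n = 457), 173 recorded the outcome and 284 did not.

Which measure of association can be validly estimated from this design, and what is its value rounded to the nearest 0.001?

From the description: a = 260, b = 1929, c = 173, d = 284.
This is a case-control study: participants were sampled on outcome status, so risks in the source population cannot be estimated directly — relative risk is not valid here. The odds ratio is the appropriate measure.
OR = (a·d)/(b·c) = (260 × 284) / (1929 × 173) = 73840 / 333717 = 0.22127

0.221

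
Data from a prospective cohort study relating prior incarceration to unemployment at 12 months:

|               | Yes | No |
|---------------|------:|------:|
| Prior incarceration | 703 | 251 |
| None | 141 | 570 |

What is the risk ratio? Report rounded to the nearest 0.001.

3.716

Cells: a = 703, b = 251, c = 141, d = 570.
Risk in exposed = 703/954 = 0.73690; risk in unexposed = 141/711 = 0.19831.
RR = 0.73690 / 0.19831 = 3.71584
The risk among the exposed is 3.72 times that among the unexposed.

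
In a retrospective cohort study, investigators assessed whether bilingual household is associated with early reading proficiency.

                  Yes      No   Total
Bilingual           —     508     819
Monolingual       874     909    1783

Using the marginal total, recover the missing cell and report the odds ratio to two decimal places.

The missing cell is in the exposed row: 819 − 508 = 311.
So a = 311, b = 508, c = 874, d = 909.
OR = (a·d)/(b·c) = (311 × 909) / (508 × 874) = 282699 / 443992 = 0.63672

0.64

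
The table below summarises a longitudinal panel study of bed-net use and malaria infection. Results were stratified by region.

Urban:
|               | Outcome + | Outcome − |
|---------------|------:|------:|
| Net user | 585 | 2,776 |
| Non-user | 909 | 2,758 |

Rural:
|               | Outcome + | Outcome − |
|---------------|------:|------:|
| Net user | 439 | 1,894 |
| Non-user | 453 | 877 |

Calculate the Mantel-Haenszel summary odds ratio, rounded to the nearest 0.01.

0.56

OR_MH = Σ(aᵢdᵢ/nᵢ) / Σ(bᵢcᵢ/nᵢ), where nᵢ is the stratum total.
Stratum 1 (Urban): n = 7028; a·d/n = 585·2758/7028 = 229.5717; b·c/n = 2776·909/7028 = 359.0472
Stratum 2 (Rural): n = 3663; a·d/n = 439·877/3663 = 105.1059; b·c/n = 1894·453/3663 = 234.2293
OR_MH = (229.5717 + 105.1059) / (359.0472 + 234.2293) = 334.6776 / 593.2766 = 0.56412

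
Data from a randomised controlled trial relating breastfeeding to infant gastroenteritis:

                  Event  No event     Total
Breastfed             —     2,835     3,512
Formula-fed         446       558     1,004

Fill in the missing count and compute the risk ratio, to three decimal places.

The missing cell is in the exposed row: 3512 − 2835 = 677.
So a = 677, b = 2835, c = 446, d = 558.
RR = [a/(a+b)] / [c/(c+d)] = (677/3512) / (446/1004) = 0.19277/0.44422 = 0.43394

0.434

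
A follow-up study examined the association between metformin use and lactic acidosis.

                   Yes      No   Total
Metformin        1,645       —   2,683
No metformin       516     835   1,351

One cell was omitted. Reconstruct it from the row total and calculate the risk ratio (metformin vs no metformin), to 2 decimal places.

The missing cell is in the exposed row: 2683 − 1645 = 1038.
So a = 1645, b = 1038, c = 516, d = 835.
RR = [a/(a+b)] / [c/(c+d)] = (1645/2683) / (516/1351) = 0.61312/0.38194 = 1.60528

1.61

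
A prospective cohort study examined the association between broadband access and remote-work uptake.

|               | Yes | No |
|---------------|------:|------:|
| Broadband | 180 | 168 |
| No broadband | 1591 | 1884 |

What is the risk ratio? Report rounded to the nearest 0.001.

1.130

Cells: a = 180, b = 168, c = 1591, d = 1884.
Risk in exposed = 180/348 = 0.51724; risk in unexposed = 1591/3475 = 0.45784.
RR = 0.51724 / 0.45784 = 1.12974
The risk among the exposed is 1.13 times that among the unexposed.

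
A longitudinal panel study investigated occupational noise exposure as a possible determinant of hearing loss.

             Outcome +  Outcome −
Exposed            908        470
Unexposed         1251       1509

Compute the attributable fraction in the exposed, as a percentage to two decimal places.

Cells: a = 908, b = 470, c = 1251, d = 1509.
Risk in exposed = 908/1378 = 0.65893; risk in unexposed = 1251/2760 = 0.45326.
RR = 0.65893/0.45326 = 1.45375
AR% = (RR − 1)/RR × 100 = (1.45375 − 1)/1.45375 × 100 = 31.2122%

31.21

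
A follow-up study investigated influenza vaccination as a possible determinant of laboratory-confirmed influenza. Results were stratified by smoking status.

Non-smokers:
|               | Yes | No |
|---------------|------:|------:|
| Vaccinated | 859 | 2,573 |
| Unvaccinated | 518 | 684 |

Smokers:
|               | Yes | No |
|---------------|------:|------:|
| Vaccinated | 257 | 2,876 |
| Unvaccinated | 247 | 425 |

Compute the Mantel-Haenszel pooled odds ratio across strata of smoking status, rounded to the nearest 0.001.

0.328

OR_MH = Σ(aᵢdᵢ/nᵢ) / Σ(bᵢcᵢ/nᵢ), where nᵢ is the stratum total.
Stratum 1 (Non-smokers): n = 4634; a·d/n = 859·684/4634 = 126.7924; b·c/n = 2573·518/4634 = 287.6163
Stratum 2 (Smokers): n = 3805; a·d/n = 257·425/3805 = 28.7057; b·c/n = 2876·247/3805 = 186.6943
OR_MH = (126.7924 + 28.7057) / (287.6163 + 186.6943) = 155.4981 / 474.3107 = 0.32784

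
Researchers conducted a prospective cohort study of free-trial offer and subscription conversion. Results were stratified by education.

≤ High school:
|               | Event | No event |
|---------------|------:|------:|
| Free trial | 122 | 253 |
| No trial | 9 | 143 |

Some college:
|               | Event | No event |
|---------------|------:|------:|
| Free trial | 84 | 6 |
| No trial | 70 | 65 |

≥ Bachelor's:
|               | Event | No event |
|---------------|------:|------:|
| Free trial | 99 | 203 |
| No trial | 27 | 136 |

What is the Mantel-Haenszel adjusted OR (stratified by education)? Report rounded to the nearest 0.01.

4.80

OR_MH = Σ(aᵢdᵢ/nᵢ) / Σ(bᵢcᵢ/nᵢ), where nᵢ is the stratum total.
Stratum 1 (≤ High school): n = 527; a·d/n = 122·143/527 = 33.1044; b·c/n = 253·9/527 = 4.3207
Stratum 2 (Some college): n = 225; a·d/n = 84·65/225 = 24.2667; b·c/n = 6·70/225 = 1.8667
Stratum 3 (≥ Bachelor's): n = 465; a·d/n = 99·136/465 = 28.9548; b·c/n = 203·27/465 = 11.7871
OR_MH = (33.1044 + 24.2667 + 28.9548) / (4.3207 + 1.8667 + 11.7871) = 86.3259 / 17.9744 = 4.80270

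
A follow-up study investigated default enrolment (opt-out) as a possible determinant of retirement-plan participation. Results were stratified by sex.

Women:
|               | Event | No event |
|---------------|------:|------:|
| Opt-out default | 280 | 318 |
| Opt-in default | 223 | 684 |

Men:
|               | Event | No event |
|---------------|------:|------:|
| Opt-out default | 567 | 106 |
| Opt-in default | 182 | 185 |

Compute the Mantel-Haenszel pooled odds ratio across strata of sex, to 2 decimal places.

3.47

OR_MH = Σ(aᵢdᵢ/nᵢ) / Σ(bᵢcᵢ/nᵢ), where nᵢ is the stratum total.
Stratum 1 (Women): n = 1505; a·d/n = 280·684/1505 = 127.2558; b·c/n = 318·223/1505 = 47.1189
Stratum 2 (Men): n = 1040; a·d/n = 567·185/1040 = 100.8606; b·c/n = 106·182/1040 = 18.5500
OR_MH = (127.2558 + 100.8606) / (47.1189 + 18.5500) = 228.1164 / 65.6689 = 3.47373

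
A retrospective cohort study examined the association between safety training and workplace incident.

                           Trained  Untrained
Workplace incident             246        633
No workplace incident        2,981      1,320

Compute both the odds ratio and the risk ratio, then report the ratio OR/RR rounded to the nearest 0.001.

0.732

Reading the table with exposure as columns: a = 246 (Trained, case), b = 2981 (Trained, non-case), c = 633 (Untrained, case), d = 1320.
OR = (246·1320)/(2981·633) = 324720/1886973 = 0.17209
Risk in exposed = 246/3227 = 0.07623; risk in unexposed = 633/1953 = 0.32412; RR = 0.23520
OR/RR = 0.17209 / 0.23520 = 0.73166
The outcome is not rare, so the OR lies further from 1 than the RR.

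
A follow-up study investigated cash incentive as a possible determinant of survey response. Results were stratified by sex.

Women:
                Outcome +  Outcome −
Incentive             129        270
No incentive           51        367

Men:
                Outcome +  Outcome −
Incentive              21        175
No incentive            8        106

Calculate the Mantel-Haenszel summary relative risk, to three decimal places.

2.460

RR_MH = Σ(aᵢ·n₀ᵢ/nᵢ) / Σ(cᵢ·n₁ᵢ/nᵢ), with n₁ᵢ = aᵢ+bᵢ (exposed), n₀ᵢ = cᵢ+dᵢ (unexposed), nᵢ = n₁ᵢ+n₀ᵢ.
Stratum 1 (Women): n₁ = 399, n₀ = 418, n = 817; a·n₀/n = 129·418/817 = 66.0000; c·n₁/n = 51·399/817 = 24.9070
Stratum 2 (Men): n₁ = 196, n₀ = 114, n = 310; a·n₀/n = 21·114/310 = 7.7226; c·n₁/n = 8·196/310 = 5.0581
RR_MH = (66.0000 + 7.7226) / (24.9070 + 5.0581) = 73.7226 / 29.9650 = 2.46029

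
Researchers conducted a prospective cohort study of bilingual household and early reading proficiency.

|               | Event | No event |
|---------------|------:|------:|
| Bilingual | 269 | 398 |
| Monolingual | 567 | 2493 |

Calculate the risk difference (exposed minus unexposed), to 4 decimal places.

Cells: a = 269, b = 398, c = 567, d = 2493.
Risk in exposed = 269/667 = 0.403298; risk in unexposed = 567/3060 = 0.185294.
Risk difference = 0.403298 − 0.185294 = 0.218004

0.2180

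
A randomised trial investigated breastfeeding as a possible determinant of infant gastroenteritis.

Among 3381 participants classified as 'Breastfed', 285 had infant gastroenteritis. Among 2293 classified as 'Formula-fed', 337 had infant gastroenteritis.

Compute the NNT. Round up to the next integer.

Risk in treated group = 285/3381 = 0.08429; risk in control = 337/2293 = 0.14697.
Absolute risk reduction = 0.14697 − 0.08429 = 0.06267
NNT = 1 / ARR = 1 / 0.06267 = 15.955 → round up → 16

16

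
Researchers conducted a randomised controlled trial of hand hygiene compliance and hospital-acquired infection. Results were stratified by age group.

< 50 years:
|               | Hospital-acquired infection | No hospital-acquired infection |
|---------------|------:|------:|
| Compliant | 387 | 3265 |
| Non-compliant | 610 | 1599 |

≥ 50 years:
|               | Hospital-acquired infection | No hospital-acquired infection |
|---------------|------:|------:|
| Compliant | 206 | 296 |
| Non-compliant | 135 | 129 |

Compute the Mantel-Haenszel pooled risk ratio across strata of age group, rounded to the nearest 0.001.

RR_MH = Σ(aᵢ·n₀ᵢ/nᵢ) / Σ(cᵢ·n₁ᵢ/nᵢ), with n₁ᵢ = aᵢ+bᵢ (exposed), n₀ᵢ = cᵢ+dᵢ (unexposed), nᵢ = n₁ᵢ+n₀ᵢ.
Stratum 1 (< 50 years): n₁ = 3652, n₀ = 2209, n = 5861; a·n₀/n = 387·2209/5861 = 145.8596; c·n₁/n = 610·3652/5861 = 380.0921
Stratum 2 (≥ 50 years): n₁ = 502, n₀ = 264, n = 766; a·n₀/n = 206·264/766 = 70.9974; c·n₁/n = 135·502/766 = 88.4726
RR_MH = (145.8596 + 70.9974) / (380.0921 + 88.4726) = 216.8570 / 468.5647 = 0.46281

0.463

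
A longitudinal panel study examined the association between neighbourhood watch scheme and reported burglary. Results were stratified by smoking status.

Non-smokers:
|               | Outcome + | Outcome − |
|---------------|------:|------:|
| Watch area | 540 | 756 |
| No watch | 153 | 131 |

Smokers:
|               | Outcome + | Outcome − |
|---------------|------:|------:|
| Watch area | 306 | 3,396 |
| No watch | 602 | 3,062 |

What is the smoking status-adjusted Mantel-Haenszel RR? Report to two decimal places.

RR_MH = Σ(aᵢ·n₀ᵢ/nᵢ) / Σ(cᵢ·n₁ᵢ/nᵢ), with n₁ᵢ = aᵢ+bᵢ (exposed), n₀ᵢ = cᵢ+dᵢ (unexposed), nᵢ = n₁ᵢ+n₀ᵢ.
Stratum 1 (Non-smokers): n₁ = 1296, n₀ = 284, n = 1580; a·n₀/n = 540·284/1580 = 97.0633; c·n₁/n = 153·1296/1580 = 125.4987
Stratum 2 (Smokers): n₁ = 3702, n₀ = 3664, n = 7366; a·n₀/n = 306·3664/7366 = 152.2107; c·n₁/n = 602·3702/7366 = 302.5528
RR_MH = (97.0633 + 152.2107) / (125.4987 + 302.5528) = 249.2740 / 428.0515 = 0.58235

0.58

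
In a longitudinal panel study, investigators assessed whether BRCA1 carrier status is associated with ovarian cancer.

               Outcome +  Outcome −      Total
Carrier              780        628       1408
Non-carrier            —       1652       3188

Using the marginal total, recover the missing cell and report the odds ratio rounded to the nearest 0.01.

1.34

The missing cell is in the unexposed row: 3188 − 1652 = 1536.
So a = 780, b = 628, c = 1536, d = 1652.
OR = (a·d)/(b·c) = (780 × 1652) / (628 × 1536) = 1288560 / 964608 = 1.33584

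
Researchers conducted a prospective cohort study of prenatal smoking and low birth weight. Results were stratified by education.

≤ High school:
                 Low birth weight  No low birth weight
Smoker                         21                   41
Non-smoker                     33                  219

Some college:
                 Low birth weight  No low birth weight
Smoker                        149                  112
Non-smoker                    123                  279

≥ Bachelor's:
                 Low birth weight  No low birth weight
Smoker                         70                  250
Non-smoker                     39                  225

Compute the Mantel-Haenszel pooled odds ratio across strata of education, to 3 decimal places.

OR_MH = Σ(aᵢdᵢ/nᵢ) / Σ(bᵢcᵢ/nᵢ), where nᵢ is the stratum total.
Stratum 1 (≤ High school): n = 314; a·d/n = 21·219/314 = 14.6465; b·c/n = 41·33/314 = 4.3089
Stratum 2 (Some college): n = 663; a·d/n = 149·279/663 = 62.7014; b·c/n = 112·123/663 = 20.7783
Stratum 3 (≥ Bachelor's): n = 584; a·d/n = 70·225/584 = 26.9692; b·c/n = 250·39/584 = 16.6952
OR_MH = (14.6465 + 62.7014 + 26.9692) / (4.3089 + 20.7783 + 16.6952) = 104.3170 / 41.7824 = 2.49667

2.497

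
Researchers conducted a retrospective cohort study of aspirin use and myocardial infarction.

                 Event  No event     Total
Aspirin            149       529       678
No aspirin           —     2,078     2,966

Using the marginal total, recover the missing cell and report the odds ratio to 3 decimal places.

The missing cell is in the unexposed row: 2966 − 2078 = 888.
So a = 149, b = 529, c = 888, d = 2078.
OR = (a·d)/(b·c) = (149 × 2078) / (529 × 888) = 309622 / 469752 = 0.65912

0.659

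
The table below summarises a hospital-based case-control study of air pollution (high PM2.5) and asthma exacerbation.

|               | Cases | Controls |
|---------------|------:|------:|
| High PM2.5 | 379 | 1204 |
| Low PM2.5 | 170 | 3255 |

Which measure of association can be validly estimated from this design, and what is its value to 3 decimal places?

6.027

Cells: a = 379, b = 1204, c = 170, d = 3255.
This is a hospital-based case-control study: participants were sampled on outcome status, so risks in the source population cannot be estimated directly — relative risk is not valid here. The odds ratio is the appropriate measure.
OR = (a·d)/(b·c) = (379 × 3255) / (1204 × 170) = 1233645 / 204680 = 6.02719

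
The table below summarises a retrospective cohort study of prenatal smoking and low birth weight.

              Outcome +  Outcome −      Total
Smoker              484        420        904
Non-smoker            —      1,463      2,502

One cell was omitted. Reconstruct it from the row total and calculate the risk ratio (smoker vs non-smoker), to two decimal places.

The missing cell is in the unexposed row: 2502 − 1463 = 1039.
So a = 484, b = 420, c = 1039, d = 1463.
RR = [a/(a+b)] / [c/(c+d)] = (484/904) / (1039/2502) = 0.53540/0.41527 = 1.28928

1.29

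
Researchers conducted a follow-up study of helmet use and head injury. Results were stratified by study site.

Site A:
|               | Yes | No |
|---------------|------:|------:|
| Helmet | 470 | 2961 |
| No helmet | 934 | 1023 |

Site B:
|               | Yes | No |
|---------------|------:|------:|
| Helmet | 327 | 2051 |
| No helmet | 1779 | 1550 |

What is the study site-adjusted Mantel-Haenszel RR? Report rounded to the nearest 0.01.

0.27

RR_MH = Σ(aᵢ·n₀ᵢ/nᵢ) / Σ(cᵢ·n₁ᵢ/nᵢ), with n₁ᵢ = aᵢ+bᵢ (exposed), n₀ᵢ = cᵢ+dᵢ (unexposed), nᵢ = n₁ᵢ+n₀ᵢ.
Stratum 1 (Site A): n₁ = 3431, n₀ = 1957, n = 5388; a·n₀/n = 470·1957/5388 = 170.7108; c·n₁/n = 934·3431/5388 = 594.7576
Stratum 2 (Site B): n₁ = 2378, n₀ = 3329, n = 5707; a·n₀/n = 327·3329/5707 = 190.7452; c·n₁/n = 1779·2378/5707 = 741.2760
RR_MH = (170.7108 + 190.7452) / (594.7576 + 741.2760) = 361.4561 / 1336.0336 = 0.27054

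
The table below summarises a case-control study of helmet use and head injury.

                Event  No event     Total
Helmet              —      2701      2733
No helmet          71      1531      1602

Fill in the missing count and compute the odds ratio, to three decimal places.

0.255

The missing cell is in the exposed row: 2733 − 2701 = 32.
So a = 32, b = 2701, c = 71, d = 1531.
OR = (a·d)/(b·c) = (32 × 1531) / (2701 × 71) = 48992 / 191771 = 0.25547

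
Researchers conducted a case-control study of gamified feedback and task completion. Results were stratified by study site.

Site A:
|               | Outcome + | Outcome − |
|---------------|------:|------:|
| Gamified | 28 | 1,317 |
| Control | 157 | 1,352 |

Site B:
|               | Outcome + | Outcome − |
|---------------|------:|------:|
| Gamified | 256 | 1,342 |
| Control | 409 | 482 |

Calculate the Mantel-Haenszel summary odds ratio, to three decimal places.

OR_MH = Σ(aᵢdᵢ/nᵢ) / Σ(bᵢcᵢ/nᵢ), where nᵢ is the stratum total.
Stratum 1 (Site A): n = 2854; a·d/n = 28·1352/2854 = 13.2642; b·c/n = 1317·157/2854 = 72.4488
Stratum 2 (Site B): n = 2489; a·d/n = 256·482/2489 = 49.5749; b·c/n = 1342·409/2489 = 220.5215
OR_MH = (13.2642 + 49.5749) / (72.4488 + 220.5215) = 62.8391 / 292.9703 = 0.21449

0.214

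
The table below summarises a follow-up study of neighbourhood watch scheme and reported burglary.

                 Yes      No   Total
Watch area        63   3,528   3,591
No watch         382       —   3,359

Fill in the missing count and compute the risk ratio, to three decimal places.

0.154

The missing cell is in the unexposed row: 3359 − 382 = 2977.
So a = 63, b = 3528, c = 382, d = 2977.
RR = [a/(a+b)] / [c/(c+d)] = (63/3591) / (382/3359) = 0.01754/0.11372 = 0.15427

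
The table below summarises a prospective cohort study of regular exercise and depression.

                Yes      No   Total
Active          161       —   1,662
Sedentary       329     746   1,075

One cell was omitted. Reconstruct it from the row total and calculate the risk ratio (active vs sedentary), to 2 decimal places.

The missing cell is in the exposed row: 1662 − 161 = 1501.
So a = 161, b = 1501, c = 329, d = 746.
RR = [a/(a+b)] / [c/(c+d)] = (161/1662) / (329/1075) = 0.09687/0.30605 = 0.31652

0.32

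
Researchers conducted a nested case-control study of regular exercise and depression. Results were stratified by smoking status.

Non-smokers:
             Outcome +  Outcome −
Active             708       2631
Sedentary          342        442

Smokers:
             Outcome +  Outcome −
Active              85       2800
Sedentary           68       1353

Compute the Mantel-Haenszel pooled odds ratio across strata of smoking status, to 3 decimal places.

0.391

OR_MH = Σ(aᵢdᵢ/nᵢ) / Σ(bᵢcᵢ/nᵢ), where nᵢ is the stratum total.
Stratum 1 (Non-smokers): n = 4123; a·d/n = 708·442/4123 = 75.9001; b·c/n = 2631·342/4123 = 218.2396
Stratum 2 (Smokers): n = 4306; a·d/n = 85·1353/4306 = 26.7081; b·c/n = 2800·68/4306 = 44.2174
OR_MH = (75.9001 + 26.7081) / (218.2396 + 44.2174) = 102.6082 / 262.4570 = 0.39095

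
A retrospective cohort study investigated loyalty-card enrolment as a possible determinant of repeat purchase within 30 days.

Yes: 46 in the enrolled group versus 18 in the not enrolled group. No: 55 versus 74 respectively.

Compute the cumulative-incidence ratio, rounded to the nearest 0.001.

From the description: a = 46, b = 55, c = 18, d = 74.
Risk in exposed = 46/101 = 0.45545; risk in unexposed = 18/92 = 0.19565.
RR = 0.45545 / 0.19565 = 2.32783
The risk among the exposed is 2.33 times that among the unexposed.

2.328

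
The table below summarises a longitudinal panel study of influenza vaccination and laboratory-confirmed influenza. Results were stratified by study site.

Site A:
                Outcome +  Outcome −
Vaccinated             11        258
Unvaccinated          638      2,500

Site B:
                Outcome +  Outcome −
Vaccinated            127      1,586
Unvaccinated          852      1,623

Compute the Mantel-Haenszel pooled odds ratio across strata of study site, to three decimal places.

0.154

OR_MH = Σ(aᵢdᵢ/nᵢ) / Σ(bᵢcᵢ/nᵢ), where nᵢ is the stratum total.
Stratum 1 (Site A): n = 3407; a·d/n = 11·2500/3407 = 8.0716; b·c/n = 258·638/3407 = 48.3135
Stratum 2 (Site B): n = 4188; a·d/n = 127·1623/4188 = 49.2170; b·c/n = 1586·852/4188 = 322.6533
OR_MH = (8.0716 + 49.2170) / (48.3135 + 322.6533) = 57.2887 / 370.9668 = 0.15443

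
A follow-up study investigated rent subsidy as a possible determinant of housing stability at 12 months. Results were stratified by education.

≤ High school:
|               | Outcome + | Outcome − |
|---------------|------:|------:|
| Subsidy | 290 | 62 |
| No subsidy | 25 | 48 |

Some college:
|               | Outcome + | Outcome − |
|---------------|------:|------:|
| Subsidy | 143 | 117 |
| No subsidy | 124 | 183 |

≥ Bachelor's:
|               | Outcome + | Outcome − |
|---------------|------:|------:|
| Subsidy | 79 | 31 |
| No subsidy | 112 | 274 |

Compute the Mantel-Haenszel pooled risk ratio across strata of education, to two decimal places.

RR_MH = Σ(aᵢ·n₀ᵢ/nᵢ) / Σ(cᵢ·n₁ᵢ/nᵢ), with n₁ᵢ = aᵢ+bᵢ (exposed), n₀ᵢ = cᵢ+dᵢ (unexposed), nᵢ = n₁ᵢ+n₀ᵢ.
Stratum 1 (≤ High school): n₁ = 352, n₀ = 73, n = 425; a·n₀/n = 290·73/425 = 49.8118; c·n₁/n = 25·352/425 = 20.7059
Stratum 2 (Some college): n₁ = 260, n₀ = 307, n = 567; a·n₀/n = 143·307/567 = 77.4268; c·n₁/n = 124·260/567 = 56.8607
Stratum 3 (≥ Bachelor's): n₁ = 110, n₀ = 386, n = 496; a·n₀/n = 79·386/496 = 61.4798; c·n₁/n = 112·110/496 = 24.8387
RR_MH = (49.8118 + 77.4268 + 61.4798) / (20.7059 + 56.8607 + 24.8387) = 188.7184 / 102.4053 = 1.84286

1.84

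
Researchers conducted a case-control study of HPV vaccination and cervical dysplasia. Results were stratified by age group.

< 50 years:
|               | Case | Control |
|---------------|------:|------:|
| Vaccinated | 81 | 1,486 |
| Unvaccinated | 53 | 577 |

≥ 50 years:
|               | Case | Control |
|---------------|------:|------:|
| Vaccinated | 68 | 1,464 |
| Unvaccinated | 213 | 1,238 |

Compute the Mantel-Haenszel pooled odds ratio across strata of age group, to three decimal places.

0.353

OR_MH = Σ(aᵢdᵢ/nᵢ) / Σ(bᵢcᵢ/nᵢ), where nᵢ is the stratum total.
Stratum 1 (< 50 years): n = 2197; a·d/n = 81·577/2197 = 21.2731; b·c/n = 1486·53/2197 = 35.8480
Stratum 2 (≥ 50 years): n = 2983; a·d/n = 68·1238/2983 = 28.2213; b·c/n = 1464·213/2983 = 104.5364
OR_MH = (21.2731 + 28.2213) / (35.8480 + 104.5364) = 49.4944 / 140.3843 = 0.35256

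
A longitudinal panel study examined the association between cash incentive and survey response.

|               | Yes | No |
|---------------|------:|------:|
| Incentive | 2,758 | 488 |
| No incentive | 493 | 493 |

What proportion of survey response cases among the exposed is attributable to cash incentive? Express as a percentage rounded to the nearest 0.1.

41.2

Cells: a = 2758, b = 488, c = 493, d = 493.
Risk in exposed = 2758/3246 = 0.84966; risk in unexposed = 493/986 = 0.50000.
RR = 0.84966/0.50000 = 1.69932
AR% = (RR − 1)/RR × 100 = (1.69932 − 1)/1.69932 × 100 = 41.1530%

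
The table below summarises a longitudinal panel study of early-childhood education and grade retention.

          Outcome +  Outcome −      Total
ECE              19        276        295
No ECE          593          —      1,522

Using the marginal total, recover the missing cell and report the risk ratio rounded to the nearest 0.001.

0.165

The missing cell is in the unexposed row: 1522 − 593 = 929.
So a = 19, b = 276, c = 593, d = 929.
RR = [a/(a+b)] / [c/(c+d)] = (19/295) / (593/1522) = 0.06441/0.38962 = 0.16531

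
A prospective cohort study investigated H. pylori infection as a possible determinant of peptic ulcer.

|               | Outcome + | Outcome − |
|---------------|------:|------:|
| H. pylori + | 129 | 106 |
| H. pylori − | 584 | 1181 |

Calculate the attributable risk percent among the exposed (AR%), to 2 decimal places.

39.72

Cells: a = 129, b = 106, c = 584, d = 1181.
Risk in exposed = 129/235 = 0.54894; risk in unexposed = 584/1765 = 0.33088.
RR = 0.54894/0.33088 = 1.65903
AR% = (RR − 1)/RR × 100 = (1.65903 − 1)/1.65903 × 100 = 39.7237%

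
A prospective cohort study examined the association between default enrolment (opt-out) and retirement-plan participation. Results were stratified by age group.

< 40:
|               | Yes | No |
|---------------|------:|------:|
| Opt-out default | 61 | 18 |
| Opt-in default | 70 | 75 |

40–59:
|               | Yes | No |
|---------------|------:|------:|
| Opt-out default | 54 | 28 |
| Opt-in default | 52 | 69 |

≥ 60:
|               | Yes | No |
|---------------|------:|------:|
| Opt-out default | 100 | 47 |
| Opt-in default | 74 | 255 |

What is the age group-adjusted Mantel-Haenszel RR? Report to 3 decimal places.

2.054

RR_MH = Σ(aᵢ·n₀ᵢ/nᵢ) / Σ(cᵢ·n₁ᵢ/nᵢ), with n₁ᵢ = aᵢ+bᵢ (exposed), n₀ᵢ = cᵢ+dᵢ (unexposed), nᵢ = n₁ᵢ+n₀ᵢ.
Stratum 1 (< 40): n₁ = 79, n₀ = 145, n = 224; a·n₀/n = 61·145/224 = 39.4866; c·n₁/n = 70·79/224 = 24.6875
Stratum 2 (40–59): n₁ = 82, n₀ = 121, n = 203; a·n₀/n = 54·121/203 = 32.1872; c·n₁/n = 52·82/203 = 21.0049
Stratum 3 (≥ 60): n₁ = 147, n₀ = 329, n = 476; a·n₀/n = 100·329/476 = 69.1176; c·n₁/n = 74·147/476 = 22.8529
RR_MH = (39.4866 + 32.1872 + 69.1176) / (24.6875 + 21.0049 + 22.8529) = 140.7914 / 68.5454 = 2.05399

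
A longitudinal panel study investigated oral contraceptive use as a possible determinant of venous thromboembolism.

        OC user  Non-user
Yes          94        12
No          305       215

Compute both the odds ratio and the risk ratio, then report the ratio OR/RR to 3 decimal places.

Reading the table with exposure as columns: a = 94 (OC user, case), b = 305 (OC user, non-case), c = 12 (Non-user, case), d = 215.
OR = (94·215)/(305·12) = 20210/3660 = 5.52186
Risk in exposed = 94/399 = 0.23559; risk in unexposed = 12/227 = 0.05286; RR = 4.45656
OR/RR = 5.52186 / 4.45656 = 1.23904
The outcome is not rare, so the OR lies further from 1 than the RR.

1.239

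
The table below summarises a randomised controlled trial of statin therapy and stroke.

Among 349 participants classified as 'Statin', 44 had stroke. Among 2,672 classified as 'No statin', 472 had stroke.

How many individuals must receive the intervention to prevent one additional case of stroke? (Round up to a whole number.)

20

Risk in treated group = 44/349 = 0.12607; risk in control = 472/2672 = 0.17665.
Absolute risk reduction = 0.17665 − 0.12607 = 0.05057
NNT = 1 / ARR = 1 / 0.05057 = 19.774 → round up → 20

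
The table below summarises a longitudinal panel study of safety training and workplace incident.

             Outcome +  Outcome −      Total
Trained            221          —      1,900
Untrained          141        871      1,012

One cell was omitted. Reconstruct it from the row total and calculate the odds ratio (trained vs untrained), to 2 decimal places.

The missing cell is in the exposed row: 1900 − 221 = 1679.
So a = 221, b = 1679, c = 141, d = 871.
OR = (a·d)/(b·c) = (221 × 871) / (1679 × 141) = 192491 / 236739 = 0.81309

0.81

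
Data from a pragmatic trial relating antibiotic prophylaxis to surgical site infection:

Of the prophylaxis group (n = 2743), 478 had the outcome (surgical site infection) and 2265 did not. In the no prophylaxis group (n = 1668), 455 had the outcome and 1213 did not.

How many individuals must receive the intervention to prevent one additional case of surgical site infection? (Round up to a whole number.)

11

Risk in treated group = 478/2743 = 0.17426; risk in control = 455/1668 = 0.27278.
Absolute risk reduction = 0.27278 − 0.17426 = 0.09852
NNT = 1 / ARR = 1 / 0.09852 = 10.150 → round up → 11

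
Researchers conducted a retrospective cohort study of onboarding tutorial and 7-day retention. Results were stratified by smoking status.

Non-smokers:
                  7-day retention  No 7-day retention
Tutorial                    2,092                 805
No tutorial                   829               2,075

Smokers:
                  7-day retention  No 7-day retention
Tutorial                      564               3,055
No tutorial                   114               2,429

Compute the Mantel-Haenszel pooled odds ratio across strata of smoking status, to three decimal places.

OR_MH = Σ(aᵢdᵢ/nᵢ) / Σ(bᵢcᵢ/nᵢ), where nᵢ is the stratum total.
Stratum 1 (Non-smokers): n = 5801; a·d/n = 2092·2075/5801 = 748.3020; b·c/n = 805·829/5801 = 115.0396
Stratum 2 (Smokers): n = 6162; a·d/n = 564·2429/6162 = 222.3233; b·c/n = 3055·114/6162 = 56.5190
OR_MH = (748.3020 + 222.3233) / (115.0396 + 56.5190) = 970.6253 / 171.5586 = 5.65769

5.658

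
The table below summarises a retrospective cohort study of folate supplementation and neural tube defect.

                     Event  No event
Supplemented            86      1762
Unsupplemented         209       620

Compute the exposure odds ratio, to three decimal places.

0.145

Cells: a = 86, b = 1762, c = 209, d = 620.
OR = (a·d)/(b·c) = (86 × 620) / (1762 × 209) = 53320 / 368258 = 0.14479
Exposure is associated with lower odds of neural tube defect (OR = 0.14 < 1).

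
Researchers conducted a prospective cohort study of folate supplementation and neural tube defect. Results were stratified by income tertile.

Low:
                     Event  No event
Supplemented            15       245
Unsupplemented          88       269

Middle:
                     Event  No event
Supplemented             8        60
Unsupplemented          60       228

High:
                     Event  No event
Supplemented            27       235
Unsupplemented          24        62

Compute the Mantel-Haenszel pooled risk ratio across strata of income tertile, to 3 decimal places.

0.328

RR_MH = Σ(aᵢ·n₀ᵢ/nᵢ) / Σ(cᵢ·n₁ᵢ/nᵢ), with n₁ᵢ = aᵢ+bᵢ (exposed), n₀ᵢ = cᵢ+dᵢ (unexposed), nᵢ = n₁ᵢ+n₀ᵢ.
Stratum 1 (Low): n₁ = 260, n₀ = 357, n = 617; a·n₀/n = 15·357/617 = 8.6791; c·n₁/n = 88·260/617 = 37.0827
Stratum 2 (Middle): n₁ = 68, n₀ = 288, n = 356; a·n₀/n = 8·288/356 = 6.4719; c·n₁/n = 60·68/356 = 11.4607
Stratum 3 (High): n₁ = 262, n₀ = 86, n = 348; a·n₀/n = 27·86/348 = 6.6724; c·n₁/n = 24·262/348 = 18.0690
RR_MH = (8.6791 + 6.4719 + 6.6724) / (37.0827 + 11.4607 + 18.0690) = 21.8234 / 66.6123 = 0.32762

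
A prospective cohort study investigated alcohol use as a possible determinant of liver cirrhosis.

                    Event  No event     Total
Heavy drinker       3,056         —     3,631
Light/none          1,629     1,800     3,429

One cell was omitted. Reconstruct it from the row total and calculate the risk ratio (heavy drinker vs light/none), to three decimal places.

1.772

The missing cell is in the exposed row: 3631 − 3056 = 575.
So a = 3056, b = 575, c = 1629, d = 1800.
RR = [a/(a+b)] / [c/(c+d)] = (3056/3631) / (1629/3429) = 0.84164/0.47507 = 1.77163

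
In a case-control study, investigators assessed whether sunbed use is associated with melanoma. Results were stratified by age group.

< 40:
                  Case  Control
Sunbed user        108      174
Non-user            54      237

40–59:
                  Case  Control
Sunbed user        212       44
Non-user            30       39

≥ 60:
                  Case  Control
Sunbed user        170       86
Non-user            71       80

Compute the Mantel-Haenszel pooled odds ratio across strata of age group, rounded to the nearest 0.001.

OR_MH = Σ(aᵢdᵢ/nᵢ) / Σ(bᵢcᵢ/nᵢ), where nᵢ is the stratum total.
Stratum 1 (< 40): n = 573; a·d/n = 108·237/573 = 44.6702; b·c/n = 174·54/573 = 16.3979
Stratum 2 (40–59): n = 325; a·d/n = 212·39/325 = 25.4400; b·c/n = 44·30/325 = 4.0615
Stratum 3 (≥ 60): n = 407; a·d/n = 170·80/407 = 33.4152; b·c/n = 86·71/407 = 15.0025
OR_MH = (44.6702 + 25.4400 + 33.4152) / (16.3979 + 4.0615 + 15.0025) = 103.5254 / 35.4619 = 2.91934

2.919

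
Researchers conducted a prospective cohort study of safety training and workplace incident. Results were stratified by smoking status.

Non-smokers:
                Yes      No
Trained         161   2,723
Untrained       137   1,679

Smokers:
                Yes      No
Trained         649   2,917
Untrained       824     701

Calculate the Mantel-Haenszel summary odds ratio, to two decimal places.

0.27

OR_MH = Σ(aᵢdᵢ/nᵢ) / Σ(bᵢcᵢ/nᵢ), where nᵢ is the stratum total.
Stratum 1 (Non-smokers): n = 4700; a·d/n = 161·1679/4700 = 57.5147; b·c/n = 2723·137/4700 = 79.3726
Stratum 2 (Smokers): n = 5091; a·d/n = 649·701/5091 = 89.3634; b·c/n = 2917·824/5091 = 472.1289
OR_MH = (57.5147 + 89.3634) / (79.3726 + 472.1289) = 146.8781 / 551.5014 = 0.26632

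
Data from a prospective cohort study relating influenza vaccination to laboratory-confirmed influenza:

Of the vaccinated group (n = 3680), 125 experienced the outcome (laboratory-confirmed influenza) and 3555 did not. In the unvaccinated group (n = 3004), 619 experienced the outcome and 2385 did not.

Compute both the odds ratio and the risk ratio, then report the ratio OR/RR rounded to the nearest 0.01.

From the description: a = 125, b = 3555, c = 619, d = 2385.
OR = (125·2385)/(3555·619) = 298125/2200545 = 0.13548
Risk in exposed = 125/3680 = 0.03397; risk in unexposed = 619/3004 = 0.20606; RR = 0.16484
OR/RR = 0.13548 / 0.16484 = 0.82186
The outcome is not rare, so the OR lies further from 1 than the RR.

0.82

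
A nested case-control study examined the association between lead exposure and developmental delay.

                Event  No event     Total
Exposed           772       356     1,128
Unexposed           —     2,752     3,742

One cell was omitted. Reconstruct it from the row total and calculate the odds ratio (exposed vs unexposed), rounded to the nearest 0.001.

6.028

The missing cell is in the unexposed row: 3742 − 2752 = 990.
So a = 772, b = 356, c = 990, d = 2752.
OR = (a·d)/(b·c) = (772 × 2752) / (356 × 990) = 2124544 / 352440 = 6.02810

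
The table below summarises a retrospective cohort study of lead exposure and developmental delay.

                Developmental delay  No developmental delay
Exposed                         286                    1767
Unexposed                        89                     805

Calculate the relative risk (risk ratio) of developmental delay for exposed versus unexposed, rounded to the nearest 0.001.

Cells: a = 286, b = 1767, c = 89, d = 805.
Risk in exposed = 286/2053 = 0.13931; risk in unexposed = 89/894 = 0.09955.
RR = 0.13931 / 0.09955 = 1.39934
The risk among the exposed is 1.40 times that among the unexposed.

1.399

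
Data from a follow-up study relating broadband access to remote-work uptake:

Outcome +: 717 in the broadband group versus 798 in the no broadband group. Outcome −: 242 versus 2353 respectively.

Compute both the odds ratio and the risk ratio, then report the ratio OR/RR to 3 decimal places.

From the description: a = 717, b = 242, c = 798, d = 2353.
OR = (717·2353)/(242·798) = 1687101/193116 = 8.73621
Risk in exposed = 717/959 = 0.74765; risk in unexposed = 798/3151 = 0.25325; RR = 2.95220
OR/RR = 8.73621 / 2.95220 = 2.95922
The outcome is not rare, so the OR lies further from 1 than the RR.

2.959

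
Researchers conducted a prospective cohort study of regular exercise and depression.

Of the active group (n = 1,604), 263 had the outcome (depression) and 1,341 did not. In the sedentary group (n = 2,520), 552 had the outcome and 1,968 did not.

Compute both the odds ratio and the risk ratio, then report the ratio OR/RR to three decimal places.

0.934

From the description: a = 263, b = 1341, c = 552, d = 1968.
OR = (263·1968)/(1341·552) = 517584/740232 = 0.69922
Risk in exposed = 263/1604 = 0.16397; risk in unexposed = 552/2520 = 0.21905; RR = 0.74854
OR/RR = 0.69922 / 0.74854 = 0.93411
The outcome is not rare, so the OR lies further from 1 than the RR.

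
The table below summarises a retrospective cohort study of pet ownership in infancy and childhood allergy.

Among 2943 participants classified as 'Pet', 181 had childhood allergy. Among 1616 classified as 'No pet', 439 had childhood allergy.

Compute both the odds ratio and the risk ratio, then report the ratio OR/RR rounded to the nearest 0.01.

0.78

From the description: a = 181, b = 2762, c = 439, d = 1177.
OR = (181·1177)/(2762·439) = 213037/1212518 = 0.17570
Risk in exposed = 181/2943 = 0.06150; risk in unexposed = 439/1616 = 0.27166; RR = 0.22639
OR/RR = 0.17570 / 0.22639 = 0.77607
The outcome is not rare, so the OR lies further from 1 than the RR.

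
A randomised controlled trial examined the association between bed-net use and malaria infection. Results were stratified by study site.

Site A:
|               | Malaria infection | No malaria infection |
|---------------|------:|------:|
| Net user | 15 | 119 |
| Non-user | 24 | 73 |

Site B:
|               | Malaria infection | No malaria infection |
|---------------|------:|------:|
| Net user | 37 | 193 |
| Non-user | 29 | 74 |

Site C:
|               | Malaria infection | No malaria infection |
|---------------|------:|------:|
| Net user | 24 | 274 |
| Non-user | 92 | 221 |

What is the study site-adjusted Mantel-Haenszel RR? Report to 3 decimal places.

0.381

RR_MH = Σ(aᵢ·n₀ᵢ/nᵢ) / Σ(cᵢ·n₁ᵢ/nᵢ), with n₁ᵢ = aᵢ+bᵢ (exposed), n₀ᵢ = cᵢ+dᵢ (unexposed), nᵢ = n₁ᵢ+n₀ᵢ.
Stratum 1 (Site A): n₁ = 134, n₀ = 97, n = 231; a·n₀/n = 15·97/231 = 6.2987; c·n₁/n = 24·134/231 = 13.9221
Stratum 2 (Site B): n₁ = 230, n₀ = 103, n = 333; a·n₀/n = 37·103/333 = 11.4444; c·n₁/n = 29·230/333 = 20.0300
Stratum 3 (Site C): n₁ = 298, n₀ = 313, n = 611; a·n₀/n = 24·313/611 = 12.2946; c·n₁/n = 92·298/611 = 44.8707
RR_MH = (6.2987 + 11.4444 + 12.2946) / (13.9221 + 20.0300 + 44.8707) = 30.0377 / 78.8228 = 0.38108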